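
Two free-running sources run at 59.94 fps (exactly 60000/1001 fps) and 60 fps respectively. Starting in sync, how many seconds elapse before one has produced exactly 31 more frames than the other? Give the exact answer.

31031/60 seconds

The gap grows by |60 − 60000/1001| = 60/1001 frames per second.
Time for a 31-frame gap: 31 ÷ (60/1001) = 31031/60 s.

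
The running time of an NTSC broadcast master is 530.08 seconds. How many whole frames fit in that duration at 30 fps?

Frames = 530.08 × 30 = 79512/5 ≈ 15902.4000.
Complete frames: 15902.

15902 frames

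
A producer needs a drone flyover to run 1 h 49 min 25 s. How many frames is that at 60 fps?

1 h 49 min 25 s = 6565 s.
Frames = 6565 × 60 = 393900.

393900 frames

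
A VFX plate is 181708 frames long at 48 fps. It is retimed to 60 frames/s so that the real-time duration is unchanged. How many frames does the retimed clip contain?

227135 frames

Target frames = source frames × (target rate / source rate) = 181708 × (60)/(48) = 181708 × 5/4 = 227135.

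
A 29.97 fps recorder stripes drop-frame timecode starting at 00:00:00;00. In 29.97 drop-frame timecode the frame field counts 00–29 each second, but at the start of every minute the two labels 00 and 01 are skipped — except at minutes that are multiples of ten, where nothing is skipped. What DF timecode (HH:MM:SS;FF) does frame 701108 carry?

Ten DF minutes hold 17982 frames, so frame 701108 lies in block 38 (frames 683316–701297) with 17792 frames into that block.
The block's first minute is 1800 frames and the rest 1798 each; 17792 frames reaches minute 9, so 38 × 18 + 9 × 2 = 702 labels have been skipped so far.
Adding those back, label number 701108 + 702 = 701810 at 30 labels/s is 23393 s + 20 f = 6 h 29 min 53 s frame 20, i.e. 06:29:53;20.

06:29:53;20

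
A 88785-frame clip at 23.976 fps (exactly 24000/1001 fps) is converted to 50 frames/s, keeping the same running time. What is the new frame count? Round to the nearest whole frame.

Frames at target rate = 88785 × (50) / (24000/1001) = 5924919/32 ≈ 185153.719.
Nearest whole frame: 185154.

185154 frames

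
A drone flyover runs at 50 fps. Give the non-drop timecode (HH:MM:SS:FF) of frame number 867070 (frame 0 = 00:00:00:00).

867070 ÷ 50 = 17341 full seconds, remainder 20 frames.
17341 s = 4 h 49 min 1 s.
Timecode: 04:49:01:20.

04:49:01:20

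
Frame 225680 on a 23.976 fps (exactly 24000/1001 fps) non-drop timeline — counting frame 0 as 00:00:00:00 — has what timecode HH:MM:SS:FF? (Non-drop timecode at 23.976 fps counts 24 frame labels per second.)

02:36:43:08

225680 ÷ 24 = 9403 full seconds, remainder 8 frames.
9403 s = 2 h 36 min 43 s.
Timecode: 02:36:43:08.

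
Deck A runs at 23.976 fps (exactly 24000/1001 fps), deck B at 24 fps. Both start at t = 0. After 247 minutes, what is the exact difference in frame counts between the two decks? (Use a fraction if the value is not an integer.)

27360/77 frames

247 min = 14820 s.
A emits 24000/1001 × 14820 = 27360000/77 frames; B emits 24 × 14820 = 355680.
Difference = 27360/77 frames (≈ 355.3247); B is ahead of A.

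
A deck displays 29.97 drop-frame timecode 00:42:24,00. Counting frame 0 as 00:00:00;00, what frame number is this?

As if non-drop at 30 labels/s: (0 × 3600 + 42 × 60 + 24) × 30 + 0 = 76320.
Minute boundaries passed: 42; those not divisible by 10: 42 − 4 = 38; dropped labels = 2 × 38 = 76.
Actual frame index = 76320 − 76 = 76244.

76244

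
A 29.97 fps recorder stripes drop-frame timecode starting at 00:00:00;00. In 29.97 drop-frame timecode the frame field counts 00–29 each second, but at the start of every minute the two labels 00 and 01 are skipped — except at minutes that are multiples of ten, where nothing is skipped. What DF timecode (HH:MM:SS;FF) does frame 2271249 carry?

Each 10-minute DF block holds 10 × 60 × 30 − 9 × 2 = 17982 frames. 2271249 ÷ 17982 → 126 full blocks, remainder 5517.
Within the partial block the first minute is 1800 frames and each further minute 1798, so 3 further minute boundaries passed. Total skipped labels = 18 × 126 + 2 × 3 = 2274.
Non-drop label index = 2271249 + 2274 = 2273523; at 30 labels/s that is 21:03:04:03, i.e. DF 21:03:04;03.

21:03:04;03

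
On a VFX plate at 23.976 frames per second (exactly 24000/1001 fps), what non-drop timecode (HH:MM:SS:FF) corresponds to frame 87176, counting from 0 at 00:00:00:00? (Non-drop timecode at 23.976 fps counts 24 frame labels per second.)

01:00:32:08

87176 ÷ 24 = 3632 full seconds, remainder 8 frames.
3632 s = 1 h 0 min 32 s.
Timecode: 01:00:32:08.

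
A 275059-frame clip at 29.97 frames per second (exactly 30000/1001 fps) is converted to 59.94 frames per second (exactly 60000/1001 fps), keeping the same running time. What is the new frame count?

550118 frames

Target frames = source frames × (target rate / source rate) = 275059 × (60000/1001)/(30000/1001) = 275059 × 2 = 550118.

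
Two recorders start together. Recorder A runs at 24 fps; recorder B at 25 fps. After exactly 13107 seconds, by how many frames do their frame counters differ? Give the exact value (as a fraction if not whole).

13107 frames

A emits 24 × 13107 = 314568 frames; B emits 25 × 13107 = 327675.
Difference = 13107 frames; B is ahead of A.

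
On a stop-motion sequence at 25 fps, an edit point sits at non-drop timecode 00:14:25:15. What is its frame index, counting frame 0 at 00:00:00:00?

frame 21640

Total seconds to the label: (0 × 3600 + 14 × 60 + 25) = 865.
Frame index = 865 × 25 + 15 = 21640.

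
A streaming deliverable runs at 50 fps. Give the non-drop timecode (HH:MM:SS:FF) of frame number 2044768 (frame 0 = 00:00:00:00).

11:21:35:18

2044768 ÷ 50 = 40895 full seconds, remainder 18 frames.
40895 s = 11 h 21 min 35 s.
Timecode: 11:21:35:18.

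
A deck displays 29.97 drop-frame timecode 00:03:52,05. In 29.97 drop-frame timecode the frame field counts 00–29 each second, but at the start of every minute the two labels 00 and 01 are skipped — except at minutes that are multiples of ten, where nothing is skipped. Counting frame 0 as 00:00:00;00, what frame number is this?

6959

As if non-drop at 30 labels/s: (0 × 3600 + 3 × 60 + 52) × 30 + 5 = 6965.
Minute boundaries passed: 3; those not divisible by 10: 3 − 0 = 3; dropped labels = 2 × 3 = 6.
Actual frame index = 6965 − 6 = 6959.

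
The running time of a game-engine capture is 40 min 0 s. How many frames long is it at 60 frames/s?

144000 frames

40 min 0 s = 2400 s.
Frames = 2400 × 60 = 144000.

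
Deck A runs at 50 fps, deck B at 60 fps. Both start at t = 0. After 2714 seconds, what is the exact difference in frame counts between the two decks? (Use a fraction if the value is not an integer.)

A emits 50 × 2714 = 135700 frames; B emits 60 × 2714 = 162840.
Difference = 27140 frames; B is ahead of A.

27140 frames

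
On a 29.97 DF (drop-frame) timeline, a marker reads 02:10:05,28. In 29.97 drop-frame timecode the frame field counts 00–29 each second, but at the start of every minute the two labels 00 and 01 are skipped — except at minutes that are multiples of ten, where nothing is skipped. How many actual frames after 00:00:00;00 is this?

233944

As if non-drop at 30 labels/s: (2 × 3600 + 10 × 60 + 5) × 30 + 28 = 234178.
Minute boundaries passed: 130; those not divisible by 10: 130 − 13 = 117; dropped labels = 2 × 117 = 234.
Actual frame index = 234178 − 234 = 233944.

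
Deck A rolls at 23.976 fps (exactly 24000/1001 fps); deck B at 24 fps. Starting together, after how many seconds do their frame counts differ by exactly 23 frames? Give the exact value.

The gap grows by |24 − 24000/1001| = 24/1001 frames per second.
Time for a 23-frame gap: 23 ÷ (24/1001) = 23023/24 s.

23023/24 seconds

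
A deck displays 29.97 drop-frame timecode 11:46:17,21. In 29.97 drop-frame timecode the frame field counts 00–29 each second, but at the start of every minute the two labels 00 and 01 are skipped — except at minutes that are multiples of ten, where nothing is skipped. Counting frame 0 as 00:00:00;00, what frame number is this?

1270059

As if non-drop at 30 labels/s: (11 × 3600 + 46 × 60 + 17) × 30 + 21 = 1271331.
Minute boundaries passed: 706; those not divisible by 10: 706 − 70 = 636; dropped labels = 2 × 636 = 1272.
Actual frame index = 1271331 − 1272 = 1270059.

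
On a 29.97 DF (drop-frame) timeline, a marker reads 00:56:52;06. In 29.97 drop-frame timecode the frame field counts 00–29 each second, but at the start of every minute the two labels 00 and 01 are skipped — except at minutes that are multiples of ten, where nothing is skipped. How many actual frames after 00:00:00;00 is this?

As if non-drop at 30 labels/s: (0 × 3600 + 56 × 60 + 52) × 30 + 6 = 102366.
Minute boundaries passed: 56; those not divisible by 10: 56 − 5 = 51; dropped labels = 2 × 51 = 102.
Actual frame index = 102366 − 102 = 102264.

102264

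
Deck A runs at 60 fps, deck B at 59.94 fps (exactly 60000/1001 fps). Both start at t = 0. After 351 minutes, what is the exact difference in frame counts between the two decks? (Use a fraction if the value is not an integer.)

351 min = 21060 s.
A emits 60 × 21060 = 1263600 frames; B emits 60000/1001 × 21060 = 97200000/77.
Difference = 97200/77 frames (≈ 1262.3377); B is behind A.

97200/77 frames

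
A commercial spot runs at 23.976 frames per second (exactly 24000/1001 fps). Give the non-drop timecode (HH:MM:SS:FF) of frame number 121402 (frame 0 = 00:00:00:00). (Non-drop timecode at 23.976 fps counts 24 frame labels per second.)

121402 ÷ 24 = 5058 full seconds, remainder 10 frames.
5058 s = 1 h 24 min 18 s.
Timecode: 01:24:18:10.

01:24:18:10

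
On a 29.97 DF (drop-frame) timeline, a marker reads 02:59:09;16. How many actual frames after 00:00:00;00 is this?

322162

As if non-drop at 30 labels/s: (2 × 3600 + 59 × 60 + 9) × 30 + 16 = 322486.
Minute boundaries passed: 179; those not divisible by 10: 179 − 17 = 162; dropped labels = 2 × 162 = 324.
Actual frame index = 322486 − 324 = 322162.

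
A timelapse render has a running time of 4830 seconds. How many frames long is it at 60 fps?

Frames = 4830 × 60 = 289800.

289800 frames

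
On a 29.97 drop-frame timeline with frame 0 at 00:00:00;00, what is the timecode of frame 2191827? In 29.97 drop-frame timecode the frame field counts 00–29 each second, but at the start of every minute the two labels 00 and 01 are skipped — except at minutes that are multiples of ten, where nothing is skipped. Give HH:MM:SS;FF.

Each 10-minute DF block holds 10 × 60 × 30 − 9 × 2 = 17982 frames. 2191827 ÷ 17982 → 121 full blocks, remainder 16005.
Within the partial block the first minute is 1800 frames and each further minute 1798, so 8 further minute boundaries passed. Total skipped labels = 18 × 121 + 2 × 8 = 2194.
Non-drop label index = 2191827 + 2194 = 2194021; at 30 labels/s that is 20:18:54:01, i.e. DF 20:18:54;01.

20:18:54;01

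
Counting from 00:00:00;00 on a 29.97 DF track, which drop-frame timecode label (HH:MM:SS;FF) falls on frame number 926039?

Each 10-minute DF block holds 10 × 60 × 30 − 9 × 2 = 17982 frames. 926039 ÷ 17982 → 51 full blocks, remainder 8957.
Within the partial block the first minute is 1800 frames and each further minute 1798, so 4 further minute boundaries passed. Total skipped labels = 18 × 51 + 2 × 4 = 926.
Non-drop label index = 926039 + 926 = 926965; at 30 labels/s that is 08:34:58:25, i.e. DF 08:34:58;25.

08:34:58;25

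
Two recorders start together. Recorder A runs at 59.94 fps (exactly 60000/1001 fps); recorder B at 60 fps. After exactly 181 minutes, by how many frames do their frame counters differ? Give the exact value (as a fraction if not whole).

651600/1001 frames

181 min = 10860 s.
A emits 60000/1001 × 10860 = 651600000/1001 frames; B emits 60 × 10860 = 651600.
Difference = 651600/1001 frames (≈ 650.9491); B is ahead of A.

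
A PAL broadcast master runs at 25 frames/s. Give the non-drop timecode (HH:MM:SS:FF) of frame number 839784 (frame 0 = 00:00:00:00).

839784 ÷ 25 = 33591 full seconds, remainder 9 frames.
33591 s = 9 h 19 min 51 s.
Timecode: 09:19:51:09.

09:19:51:09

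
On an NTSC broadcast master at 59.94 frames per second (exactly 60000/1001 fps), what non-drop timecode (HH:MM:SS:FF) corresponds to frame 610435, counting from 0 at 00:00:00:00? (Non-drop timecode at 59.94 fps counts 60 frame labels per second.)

02:49:33:55

610435 ÷ 60 = 10173 full seconds, remainder 55 frames.
10173 s = 2 h 49 min 33 s.
Timecode: 02:49:33:55.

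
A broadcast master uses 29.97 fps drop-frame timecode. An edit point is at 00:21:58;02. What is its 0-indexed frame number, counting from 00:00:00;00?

As if non-drop at 30 labels/s: (0 × 3600 + 21 × 60 + 58) × 30 + 2 = 39542.
Minute boundaries passed: 21; those not divisible by 10: 21 − 2 = 19; dropped labels = 2 × 19 = 38.
Actual frame index = 39542 − 38 = 39504.

39504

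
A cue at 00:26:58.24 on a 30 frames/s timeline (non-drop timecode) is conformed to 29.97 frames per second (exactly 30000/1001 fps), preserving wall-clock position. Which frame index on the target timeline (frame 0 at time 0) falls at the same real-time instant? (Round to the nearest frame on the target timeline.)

frame 48515

Source frame index: (0×3600 + 26×60 + 58) × 30 + 24 = 48564.
Real time: 48564 / (30) = 8094/5 s.
Target frame: (8094/5) × (30000/1001) = 48564000/1001 ≈ 48515.485 → 48515.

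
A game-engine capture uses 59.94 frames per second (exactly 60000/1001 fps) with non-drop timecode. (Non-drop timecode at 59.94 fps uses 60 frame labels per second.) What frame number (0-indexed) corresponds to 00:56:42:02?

frame 204122

Total seconds to the label: (0 × 3600 + 56 × 60 + 42) = 3402.
Frame index = 3402 × 60 + 2 = 204122.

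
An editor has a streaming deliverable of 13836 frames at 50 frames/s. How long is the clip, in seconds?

Running time = 13836 / (50) = 276.72 s.

276.72 seconds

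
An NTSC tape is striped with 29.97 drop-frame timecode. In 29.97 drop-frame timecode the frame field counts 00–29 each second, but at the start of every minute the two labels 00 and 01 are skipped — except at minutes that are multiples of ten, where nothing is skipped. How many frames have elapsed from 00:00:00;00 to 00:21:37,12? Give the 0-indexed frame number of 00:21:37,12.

38884

Complete 10-minute blocks: 2, each 17982 frames → 35964.
Remaining 1 whole minute in the current block: 1800 + 0 × 1798 = 1800 frames.
Within the current minute: 37 × 30 + 12 − 2 = 1120 (labels ;00/;01 skipped at this minute). Total = 35964 + 1800 + 1120 = 38884.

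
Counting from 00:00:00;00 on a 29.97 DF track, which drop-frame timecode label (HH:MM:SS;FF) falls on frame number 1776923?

16:28:10;03

Ten DF minutes hold 17982 frames, so frame 1776923 lies in block 98 (frames 1762236–1780217) with 14687 frames into that block.
The block's first minute is 1800 frames and the rest 1798 each; 14687 frames reaches minute 8, so 98 × 18 + 8 × 2 = 1780 labels have been skipped so far.
Adding those back, label number 1776923 + 1780 = 1778703 at 30 labels/s is 59290 s + 3 f = 16 h 28 min 10 s frame 3, i.e. 16:28:10;03.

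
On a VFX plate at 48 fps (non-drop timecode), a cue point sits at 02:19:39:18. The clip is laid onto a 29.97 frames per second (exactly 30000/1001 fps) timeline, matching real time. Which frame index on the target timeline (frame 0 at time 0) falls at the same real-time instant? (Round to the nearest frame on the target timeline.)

frame 251130

Source frame index: (2×3600 + 19×60 + 39) × 48 + 18 = 402210.
Real time: 402210 / (48) = 67035/8 s.
Target frame: (67035/8) × (30000/1001) = 251381250/1001 ≈ 251130.120 → 251130.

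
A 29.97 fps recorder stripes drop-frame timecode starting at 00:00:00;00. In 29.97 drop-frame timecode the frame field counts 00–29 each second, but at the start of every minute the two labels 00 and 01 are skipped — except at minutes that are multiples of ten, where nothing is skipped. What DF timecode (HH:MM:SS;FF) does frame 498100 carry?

04:36:59;28

Each 10-minute DF block holds 10 × 60 × 30 − 9 × 2 = 17982 frames. 498100 ÷ 17982 → 27 full blocks, remainder 12586.
Within the partial block the first minute is 1800 frames and each further minute 1798, so 6 further minute boundaries passed. Total skipped labels = 18 × 27 + 2 × 6 = 498.
Non-drop label index = 498100 + 498 = 498598; at 30 labels/s that is 04:36:59:28, i.e. DF 04:36:59;28.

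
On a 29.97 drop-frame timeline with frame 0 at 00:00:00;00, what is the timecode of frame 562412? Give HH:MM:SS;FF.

05:12:45;24

Ten DF minutes hold 17982 frames, so frame 562412 lies in block 31 (frames 557442–575423) with 4970 frames into that block.
The block's first minute is 1800 frames and the rest 1798 each; 4970 frames reaches minute 2, so 31 × 18 + 2 × 2 = 562 labels have been skipped so far.
Adding those back, label number 562412 + 562 = 562974 at 30 labels/s is 18765 s + 24 f = 5 h 12 min 45 s frame 24, i.e. 05:12:45;24.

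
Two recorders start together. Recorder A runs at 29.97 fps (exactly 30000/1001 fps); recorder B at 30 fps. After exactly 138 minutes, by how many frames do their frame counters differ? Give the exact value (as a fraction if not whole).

248400/1001 frames

138 min = 8280 s.
A emits 30000/1001 × 8280 = 248400000/1001 frames; B emits 30 × 8280 = 248400.
Difference = 248400/1001 frames (≈ 248.1518); B is ahead of A.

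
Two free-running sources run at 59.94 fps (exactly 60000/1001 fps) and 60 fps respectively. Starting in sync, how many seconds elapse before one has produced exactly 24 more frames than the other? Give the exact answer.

The gap grows by |60 − 60000/1001| = 60/1001 frames per second.
Time for a 24-frame gap: 24 ÷ (60/1001) = 400.4 s.

400.4 seconds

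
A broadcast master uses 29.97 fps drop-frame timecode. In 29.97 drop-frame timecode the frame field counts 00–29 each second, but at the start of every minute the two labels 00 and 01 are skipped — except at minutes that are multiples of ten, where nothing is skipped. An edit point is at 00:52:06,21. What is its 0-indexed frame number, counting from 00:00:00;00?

93707

As if non-drop at 30 labels/s: (0 × 3600 + 52 × 60 + 6) × 30 + 21 = 93801.
Minute boundaries passed: 52; those not divisible by 10: 52 − 5 = 47; dropped labels = 2 × 47 = 94.
Actual frame index = 93801 − 94 = 93707.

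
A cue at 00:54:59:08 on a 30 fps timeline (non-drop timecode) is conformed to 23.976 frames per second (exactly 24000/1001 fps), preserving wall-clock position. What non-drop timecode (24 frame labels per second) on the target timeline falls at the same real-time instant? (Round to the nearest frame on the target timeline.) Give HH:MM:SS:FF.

Source frame index: (0×3600 + 54×60 + 59) × 30 + 8 = 98978.
Real time: 98978 / (30) = 49489/15 s.
Target frame: (49489/15) × (24000/1001) = 7198400/91 ≈ 79103.297 → 79103.
At 24 labels/s: frame 79103 → 00:54:55:23.

00:54:55:23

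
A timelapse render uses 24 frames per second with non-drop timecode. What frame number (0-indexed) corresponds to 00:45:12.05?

Total seconds to the label: (0 × 3600 + 45 × 60 + 12) = 2712.
Frame index = 2712 × 24 + 5 = 65093.

65093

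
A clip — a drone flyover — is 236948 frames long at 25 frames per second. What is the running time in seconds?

9477.92 seconds

Running time = 236948 / (25) = 9477.92 s.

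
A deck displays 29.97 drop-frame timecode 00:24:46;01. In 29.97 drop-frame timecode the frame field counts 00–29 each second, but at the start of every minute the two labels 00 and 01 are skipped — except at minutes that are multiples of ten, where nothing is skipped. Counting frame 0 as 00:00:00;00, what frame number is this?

As if non-drop at 30 labels/s: (0 × 3600 + 24 × 60 + 46) × 30 + 1 = 44581.
Minute boundaries passed: 24; those not divisible by 10: 24 − 2 = 22; dropped labels = 2 × 22 = 44.
Actual frame index = 44581 − 44 = 44537.

44537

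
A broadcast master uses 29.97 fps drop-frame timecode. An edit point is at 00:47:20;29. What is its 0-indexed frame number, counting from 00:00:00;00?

85143

Complete 10-minute blocks: 4, each 17982 frames → 71928.
Remaining 7 whole minutes in the current block: 1800 + 6 × 1798 = 12588 frames.
Within the current minute: 20 × 30 + 29 − 2 = 627 (labels ;00/;01 skipped at this minute). Total = 71928 + 12588 + 627 = 85143.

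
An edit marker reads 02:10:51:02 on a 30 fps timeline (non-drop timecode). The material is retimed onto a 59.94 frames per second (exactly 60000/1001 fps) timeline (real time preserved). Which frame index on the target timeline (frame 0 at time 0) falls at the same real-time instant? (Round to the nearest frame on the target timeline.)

Source frame index: (2×3600 + 10×60 + 51) × 30 + 2 = 235532.
Real time: 235532 / (30) = 117766/15 s.
Target frame: (117766/15) × (60000/1001) = 42824000/91 ≈ 470593.407 → 470593.

frame 470593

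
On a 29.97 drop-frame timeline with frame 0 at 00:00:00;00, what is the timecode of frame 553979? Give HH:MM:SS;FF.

Ten DF minutes hold 17982 frames, so frame 553979 lies in block 30 (frames 539460–557441) with 14519 frames into that block.
The block's first minute is 1800 frames and the rest 1798 each; 14519 frames reaches minute 8, so 30 × 18 + 8 × 2 = 556 labels have been skipped so far.
Adding those back, label number 553979 + 556 = 554535 at 30 labels/s is 18484 s + 15 f = 5 h 8 min 4 s frame 15, i.e. 05:08:04;15.

05:08:04;15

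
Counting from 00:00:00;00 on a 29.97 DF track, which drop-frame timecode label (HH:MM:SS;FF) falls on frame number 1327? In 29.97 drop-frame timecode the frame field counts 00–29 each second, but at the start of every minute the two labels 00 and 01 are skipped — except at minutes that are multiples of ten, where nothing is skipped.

Ten DF minutes hold 17982 frames, so frame 1327 lies in block 0 (frames 0–17981) with 1327 frames into that block.
The block's first minute is 1800 frames and the rest 1798 each; 1327 frames reaches minute 0, so 0 × 18 + 0 × 2 = 0 labels have been skipped so far.
Adding those back, label number 1327 + 0 = 1327 at 30 labels/s is 44 s + 7 f = 0 h 0 min 44 s frame 7, i.e. 00:00:44;07.

00:00:44;07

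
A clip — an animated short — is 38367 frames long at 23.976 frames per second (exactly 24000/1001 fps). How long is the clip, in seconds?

Running time = 38367 / (24000/1001) = 1600.223625 s.

1600.223625 seconds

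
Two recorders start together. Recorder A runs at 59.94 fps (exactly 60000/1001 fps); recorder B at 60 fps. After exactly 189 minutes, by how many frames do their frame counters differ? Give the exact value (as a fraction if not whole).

97200/143 frames

189 min = 11340 s.
A emits 60000/1001 × 11340 = 97200000/143 frames; B emits 60 × 11340 = 680400.
Difference = 97200/143 frames (≈ 679.7203); B is ahead of A.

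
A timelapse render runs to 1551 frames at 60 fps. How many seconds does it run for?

Running time = 1551 / (60) = 25.85 s.

25.85 seconds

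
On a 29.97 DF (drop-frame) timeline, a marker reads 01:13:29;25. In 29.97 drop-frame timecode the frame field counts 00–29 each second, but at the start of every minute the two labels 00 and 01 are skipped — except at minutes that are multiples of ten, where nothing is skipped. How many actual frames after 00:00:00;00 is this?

132163

Complete 10-minute blocks: 7, each 17982 frames → 125874.
Remaining 3 whole minutes in the current block: 1800 + 2 × 1798 = 5396 frames.
Within the current minute: 29 × 30 + 25 − 2 = 893 (labels ;00/;01 skipped at this minute). Total = 125874 + 5396 + 893 = 132163.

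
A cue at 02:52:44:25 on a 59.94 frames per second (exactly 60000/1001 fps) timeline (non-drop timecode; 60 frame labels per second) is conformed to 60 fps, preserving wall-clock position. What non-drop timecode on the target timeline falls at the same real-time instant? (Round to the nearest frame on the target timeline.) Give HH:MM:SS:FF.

Source frame index: (2×3600 + 52×60 + 44) × 60 + 25 = 621865.
Real time: 621865 / (60000/1001) = 124497373/12000 s.
Target frame: (124497373/12000) × (60) = 124497373/200 ≈ 622486.865 → 622487.
At 60 labels/s: frame 622487 → 02:52:54:47.

02:52:54:47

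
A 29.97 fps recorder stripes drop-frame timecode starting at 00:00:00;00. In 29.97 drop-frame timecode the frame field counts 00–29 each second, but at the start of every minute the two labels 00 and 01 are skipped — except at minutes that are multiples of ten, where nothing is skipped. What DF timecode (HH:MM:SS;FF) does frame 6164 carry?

00:03:25;20

Each 10-minute DF block holds 10 × 60 × 30 − 9 × 2 = 17982 frames. 6164 ÷ 17982 → 0 full blocks, remainder 6164.
Within the partial block the first minute is 1800 frames and each further minute 1798, so 3 further minute boundaries passed. Total skipped labels = 18 × 0 + 2 × 3 = 6.
Non-drop label index = 6164 + 6 = 6170; at 30 labels/s that is 00:03:25:20, i.e. DF 00:03:25;20.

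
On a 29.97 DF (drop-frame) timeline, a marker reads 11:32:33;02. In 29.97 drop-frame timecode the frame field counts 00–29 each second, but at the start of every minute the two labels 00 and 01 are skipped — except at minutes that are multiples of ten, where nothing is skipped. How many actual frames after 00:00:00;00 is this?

1245346

Complete 10-minute blocks: 69, each 17982 frames → 1240758.
Remaining 2 whole minutes in the current block: 1800 + 1 × 1798 = 3598 frames.
Within the current minute: 33 × 30 + 2 − 2 = 990 (labels ;00/;01 skipped at this minute). Total = 1240758 + 3598 + 990 = 1245346.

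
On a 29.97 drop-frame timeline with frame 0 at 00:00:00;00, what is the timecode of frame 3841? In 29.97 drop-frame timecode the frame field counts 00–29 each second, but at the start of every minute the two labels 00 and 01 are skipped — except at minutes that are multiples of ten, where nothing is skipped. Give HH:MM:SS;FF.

00:02:08;05

Ten DF minutes hold 17982 frames, so frame 3841 lies in block 0 (frames 0–17981) with 3841 frames into that block.
The block's first minute is 1800 frames and the rest 1798 each; 3841 frames reaches minute 2, so 0 × 18 + 2 × 2 = 4 labels have been skipped so far.
Adding those back, label number 3841 + 4 = 3845 at 30 labels/s is 128 s + 5 f = 0 h 2 min 8 s frame 5, i.e. 00:02:08;05.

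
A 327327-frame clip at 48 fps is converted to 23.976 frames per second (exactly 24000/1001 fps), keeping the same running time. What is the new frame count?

163500 frames

Target frames = source frames × (target rate / source rate) = 327327 × (24000/1001)/(48) = 327327 × 500/1001 = 163500.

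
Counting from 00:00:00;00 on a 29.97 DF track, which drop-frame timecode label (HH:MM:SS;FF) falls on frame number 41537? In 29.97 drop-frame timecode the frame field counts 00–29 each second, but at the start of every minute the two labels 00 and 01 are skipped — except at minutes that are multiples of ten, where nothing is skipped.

Ten DF minutes hold 17982 frames, so frame 41537 lies in block 2 (frames 35964–53945) with 5573 frames into that block.
The block's first minute is 1800 frames and the rest 1798 each; 5573 frames reaches minute 3, so 2 × 18 + 3 × 2 = 42 labels have been skipped so far.
Adding those back, label number 41537 + 42 = 41579 at 30 labels/s is 1385 s + 29 f = 0 h 23 min 5 s frame 29, i.e. 00:23:05;29.

00:23:05;29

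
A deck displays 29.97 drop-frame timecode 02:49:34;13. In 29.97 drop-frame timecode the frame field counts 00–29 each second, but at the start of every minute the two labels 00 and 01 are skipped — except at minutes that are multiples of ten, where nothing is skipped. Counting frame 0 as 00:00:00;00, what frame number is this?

304927

Complete 10-minute blocks: 16, each 17982 frames → 287712.
Remaining 9 whole minutes in the current block: 1800 + 8 × 1798 = 16184 frames.
Within the current minute: 34 × 30 + 13 − 2 = 1031 (labels ;00/;01 skipped at this minute). Total = 287712 + 16184 + 1031 = 304927.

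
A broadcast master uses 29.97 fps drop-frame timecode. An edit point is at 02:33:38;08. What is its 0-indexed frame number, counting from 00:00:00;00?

276272

As if non-drop at 30 labels/s: (2 × 3600 + 33 × 60 + 38) × 30 + 8 = 276548.
Minute boundaries passed: 153; those not divisible by 10: 153 − 15 = 138; dropped labels = 2 × 138 = 276.
Actual frame index = 276548 − 276 = 276272.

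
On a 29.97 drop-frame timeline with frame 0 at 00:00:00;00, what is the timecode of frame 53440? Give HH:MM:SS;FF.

00:29:43;04

Each 10-minute DF block holds 10 × 60 × 30 − 9 × 2 = 17982 frames. 53440 ÷ 17982 → 2 full blocks, remainder 17476.
Within the partial block the first minute is 1800 frames and each further minute 1798, so 9 further minute boundaries passed. Total skipped labels = 18 × 2 + 2 × 9 = 54.
Non-drop label index = 53440 + 54 = 53494; at 30 labels/s that is 00:29:43:04, i.e. DF 00:29:43;04.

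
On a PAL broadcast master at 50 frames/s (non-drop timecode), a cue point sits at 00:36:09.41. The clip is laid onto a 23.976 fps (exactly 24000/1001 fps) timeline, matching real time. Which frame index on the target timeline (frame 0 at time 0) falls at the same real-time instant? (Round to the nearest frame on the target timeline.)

Source frame index: (0×3600 + 36×60 + 9) × 50 + 41 = 108491.
Real time: 108491 / (50) = 108491/50 s.
Target frame: (108491/50) × (24000/1001) = 52075680/1001 ≈ 52023.656 → 52024.

frame 52024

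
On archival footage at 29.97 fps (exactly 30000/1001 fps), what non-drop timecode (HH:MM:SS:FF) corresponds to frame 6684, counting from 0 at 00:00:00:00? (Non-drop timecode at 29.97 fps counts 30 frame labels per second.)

6684 ÷ 30 = 222 full seconds, remainder 24 frames.
222 s = 0 h 3 min 42 s.
Timecode: 00:03:42:24.

00:03:42:24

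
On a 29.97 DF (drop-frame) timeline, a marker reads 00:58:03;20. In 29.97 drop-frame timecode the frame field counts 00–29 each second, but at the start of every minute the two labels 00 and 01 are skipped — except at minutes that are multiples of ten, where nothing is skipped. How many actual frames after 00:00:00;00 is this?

Complete 10-minute blocks: 5, each 17982 frames → 89910.
Remaining 8 whole minutes in the current block: 1800 + 7 × 1798 = 14386 frames.
Within the current minute: 3 × 30 + 20 − 2 = 108 (labels ;00/;01 skipped at this minute). Total = 89910 + 14386 + 108 = 104404.

104404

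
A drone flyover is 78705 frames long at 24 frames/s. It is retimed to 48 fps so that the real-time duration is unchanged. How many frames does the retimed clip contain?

Frames at target rate = 78705 × (48) / (24) = 157410.

157410 frames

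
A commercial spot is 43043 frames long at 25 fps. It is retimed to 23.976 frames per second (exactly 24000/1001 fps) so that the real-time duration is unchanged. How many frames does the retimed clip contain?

41280 frames

Target frames = source frames × (target rate / source rate) = 43043 × (24000/1001)/(25) = 43043 × 960/1001 = 41280.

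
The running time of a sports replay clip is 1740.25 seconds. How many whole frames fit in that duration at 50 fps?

87012 frames

Frames = 1740.25 × 50 = 174025/2 ≈ 87012.5000.
Complete frames: 87012.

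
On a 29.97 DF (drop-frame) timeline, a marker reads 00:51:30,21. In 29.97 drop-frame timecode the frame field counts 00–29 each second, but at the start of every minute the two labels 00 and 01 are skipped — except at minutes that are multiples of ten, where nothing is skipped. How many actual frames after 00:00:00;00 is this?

As if non-drop at 30 labels/s: (0 × 3600 + 51 × 60 + 30) × 30 + 21 = 92721.
Minute boundaries passed: 51; those not divisible by 10: 51 − 5 = 46; dropped labels = 2 × 46 = 92.
Actual frame index = 92721 − 92 = 92629.

92629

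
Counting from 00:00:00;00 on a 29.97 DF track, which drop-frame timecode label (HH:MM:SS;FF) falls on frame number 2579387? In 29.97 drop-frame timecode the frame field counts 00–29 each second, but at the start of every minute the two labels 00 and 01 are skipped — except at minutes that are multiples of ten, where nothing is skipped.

Ten DF minutes hold 17982 frames, so frame 2579387 lies in block 143 (frames 2571426–2589407) with 7961 frames into that block.
The block's first minute is 1800 frames and the rest 1798 each; 7961 frames reaches minute 4, so 143 × 18 + 4 × 2 = 2582 labels have been skipped so far.
Adding those back, label number 2579387 + 2582 = 2581969 at 30 labels/s is 86065 s + 19 f = 23 h 54 min 25 s frame 19, i.e. 23:54:25;19.

23:54:25;19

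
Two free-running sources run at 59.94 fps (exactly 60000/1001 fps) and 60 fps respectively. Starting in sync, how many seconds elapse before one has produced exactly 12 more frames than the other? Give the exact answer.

The gap grows by |60 − 60000/1001| = 60/1001 frames per second.
Time for a 12-frame gap: 12 ÷ (60/1001) = 200.2 s.

200.2 seconds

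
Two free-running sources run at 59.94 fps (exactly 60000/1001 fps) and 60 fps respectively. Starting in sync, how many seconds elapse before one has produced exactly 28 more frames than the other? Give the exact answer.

7007/15 seconds

The gap grows by |60 − 60000/1001| = 60/1001 frames per second.
Time for a 28-frame gap: 28 ÷ (60/1001) = 7007/15 s.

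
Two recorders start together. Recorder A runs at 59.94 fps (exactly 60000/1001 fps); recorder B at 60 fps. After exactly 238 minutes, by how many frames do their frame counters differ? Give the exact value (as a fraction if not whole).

122400/143 frames

238 min = 14280 s.
A emits 60000/1001 × 14280 = 122400000/143 frames; B emits 60 × 14280 = 856800.
Difference = 122400/143 frames (≈ 855.9441); B is ahead of A.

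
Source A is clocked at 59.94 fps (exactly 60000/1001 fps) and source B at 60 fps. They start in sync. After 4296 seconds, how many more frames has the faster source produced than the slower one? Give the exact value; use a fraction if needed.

257760/1001 frames

A emits 60000/1001 × 4296 = 257760000/1001 frames; B emits 60 × 4296 = 257760.
Difference = 257760/1001 frames (≈ 257.5025); B is ahead of A.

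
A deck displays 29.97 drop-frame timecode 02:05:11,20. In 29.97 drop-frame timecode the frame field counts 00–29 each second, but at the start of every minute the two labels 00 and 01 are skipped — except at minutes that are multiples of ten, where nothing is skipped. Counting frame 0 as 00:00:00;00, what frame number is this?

225124

Complete 10-minute blocks: 12, each 17982 frames → 215784.
Remaining 5 whole minutes in the current block: 1800 + 4 × 1798 = 8992 frames.
Within the current minute: 11 × 30 + 20 − 2 = 348 (labels ;00/;01 skipped at this minute). Total = 215784 + 8992 + 348 = 225124.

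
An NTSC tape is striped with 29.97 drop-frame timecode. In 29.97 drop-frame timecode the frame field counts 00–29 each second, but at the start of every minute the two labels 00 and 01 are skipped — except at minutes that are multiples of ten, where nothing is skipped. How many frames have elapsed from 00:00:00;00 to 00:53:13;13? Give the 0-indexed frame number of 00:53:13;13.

Complete 10-minute blocks: 5, each 17982 frames → 89910.
Remaining 3 whole minutes in the current block: 1800 + 2 × 1798 = 5396 frames.
Within the current minute: 13 × 30 + 13 − 2 = 401 (labels ;00/;01 skipped at this minute). Total = 89910 + 5396 + 401 = 95707.

95707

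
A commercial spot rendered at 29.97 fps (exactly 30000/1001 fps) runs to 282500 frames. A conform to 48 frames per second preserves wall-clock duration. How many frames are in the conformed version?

452452 frames

Target frames = source frames × (target rate / source rate) = 282500 × (48)/(30000/1001) = 282500 × 1001/625 = 452452.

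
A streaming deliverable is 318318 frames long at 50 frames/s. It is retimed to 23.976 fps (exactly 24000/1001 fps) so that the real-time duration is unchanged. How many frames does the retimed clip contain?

Target frames = source frames × (target rate / source rate) = 318318 × (24000/1001)/(50) = 318318 × 480/1001 = 152640.

152640 frames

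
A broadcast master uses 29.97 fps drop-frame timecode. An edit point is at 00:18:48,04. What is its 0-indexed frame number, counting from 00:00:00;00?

As if non-drop at 30 labels/s: (0 × 3600 + 18 × 60 + 48) × 30 + 4 = 33844.
Minute boundaries passed: 18; those not divisible by 10: 18 − 1 = 17; dropped labels = 2 × 17 = 34.
Actual frame index = 33844 − 34 = 33810.

33810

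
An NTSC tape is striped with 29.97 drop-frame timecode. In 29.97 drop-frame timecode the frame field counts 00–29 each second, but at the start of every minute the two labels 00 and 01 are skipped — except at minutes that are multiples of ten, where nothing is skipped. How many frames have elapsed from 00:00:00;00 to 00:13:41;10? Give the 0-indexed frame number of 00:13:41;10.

Complete 10-minute blocks: 1, each 17982 frames → 17982.
Remaining 3 whole minutes in the current block: 1800 + 2 × 1798 = 5396 frames.
Within the current minute: 41 × 30 + 10 − 2 = 1238 (labels ;00/;01 skipped at this minute). Total = 17982 + 5396 + 1238 = 24616.

24616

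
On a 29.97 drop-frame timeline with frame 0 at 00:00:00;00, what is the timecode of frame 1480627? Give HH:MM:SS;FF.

13:43:23;19

Ten DF minutes hold 17982 frames, so frame 1480627 lies in block 82 (frames 1474524–1492505) with 6103 frames into that block.
The block's first minute is 1800 frames and the rest 1798 each; 6103 frames reaches minute 3, so 82 × 18 + 3 × 2 = 1482 labels have been skipped so far.
Adding those back, label number 1480627 + 1482 = 1482109 at 30 labels/s is 49403 s + 19 f = 13 h 43 min 23 s frame 19, i.e. 13:43:23;19.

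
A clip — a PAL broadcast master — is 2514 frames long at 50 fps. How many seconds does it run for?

Running time = 2514 / (50) = 50.28 s.

50.28 seconds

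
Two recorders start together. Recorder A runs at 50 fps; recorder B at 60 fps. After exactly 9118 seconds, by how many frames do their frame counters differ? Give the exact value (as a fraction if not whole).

91180 frames

A emits 50 × 9118 = 455900 frames; B emits 60 × 9118 = 547080.
Difference = 91180 frames; B is ahead of A.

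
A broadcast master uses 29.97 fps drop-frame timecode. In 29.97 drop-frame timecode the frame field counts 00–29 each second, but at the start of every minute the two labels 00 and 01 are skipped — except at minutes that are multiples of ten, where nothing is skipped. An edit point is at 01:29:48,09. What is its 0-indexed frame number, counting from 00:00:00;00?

As if non-drop at 30 labels/s: (1 × 3600 + 29 × 60 + 48) × 30 + 9 = 161649.
Minute boundaries passed: 89; those not divisible by 10: 89 − 8 = 81; dropped labels = 2 × 81 = 162.
Actual frame index = 161649 − 162 = 161487.

161487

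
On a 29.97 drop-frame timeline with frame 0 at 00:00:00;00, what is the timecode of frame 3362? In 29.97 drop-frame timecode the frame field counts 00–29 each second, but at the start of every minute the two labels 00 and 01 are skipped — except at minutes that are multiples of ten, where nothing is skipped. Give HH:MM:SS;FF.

Each 10-minute DF block holds 10 × 60 × 30 − 9 × 2 = 17982 frames. 3362 ÷ 17982 → 0 full blocks, remainder 3362.
Within the partial block the first minute is 1800 frames and each further minute 1798, so 1 further minute boundary passed. Total skipped labels = 18 × 0 + 2 × 1 = 2.
Non-drop label index = 3362 + 2 = 3364; at 30 labels/s that is 00:01:52:04, i.e. DF 00:01:52;04.

00:01:52;04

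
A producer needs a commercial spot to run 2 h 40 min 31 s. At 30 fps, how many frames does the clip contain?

288930 frames

2 h 40 min 31 s = 9631 s.
Frames = 9631 × 30 = 288930.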